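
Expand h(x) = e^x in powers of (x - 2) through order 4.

(x - 2)^4*e^(2)/24 + (x - 2)^3*e^(2)/6 + (x - 2)^2*e^(2)/2 + (x - 2)*e^(2) + e^(2)

Differentiate repeatedly and evaluate at the center.
h(2) = e^(2)
h′(2) = e^(2)
h′′(2) = e^(2)
h′′′(2) = e^(2)
h^(4)(2) = e^(2)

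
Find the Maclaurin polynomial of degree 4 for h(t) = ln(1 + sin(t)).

-t^4/12 + t^3/6 - t^2/2 + t

Plug the Maclaurin series of the inner function into that of the outer and collect terms.
h(0) = 0
h′(0) = 1
h′′(0) = -1
h′′′(0) = 1
h^(4)(0) = -2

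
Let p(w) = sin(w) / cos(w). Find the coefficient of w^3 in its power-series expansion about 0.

Divide the numerator series by the denominator series (power-series long division).
p(0) = 0
p′(0) = 1
p′′(0) = 0
p′′′(0) = 2

1/3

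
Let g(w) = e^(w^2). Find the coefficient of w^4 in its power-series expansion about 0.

1/2

g(0) = 1
g′(0) = 0
g′′(0) = 2
g′′′(0) = 0
g^(4)(0) = 12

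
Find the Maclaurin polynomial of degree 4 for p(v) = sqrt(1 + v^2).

p(0) = 1
p′(0) = 0
p′′(0) = 1
p′′′(0) = 0
p^(4)(0) = -3

-v^4/8 + v^2/2 + 1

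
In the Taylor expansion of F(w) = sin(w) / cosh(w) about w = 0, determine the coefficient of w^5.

3/10

Write the quotient as an unknown series and match coefficients against numerator = denominator · series.
F(0) = 0
F′(0) = 1
F′′(0) = 0
F′′′(0) = -4
F^(4)(0) = 0
F^(5)(0) = 36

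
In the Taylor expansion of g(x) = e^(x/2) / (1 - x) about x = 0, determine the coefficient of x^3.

Write out both Maclaurin series and multiply, keeping only the needed powers.
[x^0] = 1;  [x^1] = 3/2;  [x^2] = 13/8;  [x^3] = 79/48.

79/48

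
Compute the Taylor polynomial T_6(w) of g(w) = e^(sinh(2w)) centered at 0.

Plug the Maclaurin series of the inner function into that of the outer and collect terms.
[w^0] = 1;  [w^1] = 2;  [w^2] = 2;  [w^3] = 8/3;  [w^4] = 10/3;  [w^5] = 16/5;  [w^6] = 148/45.

148*w^6/45 + 16*w^5/5 + 10*w^4/3 + 8*w^3/3 + 2*w^2 + 2*w + 1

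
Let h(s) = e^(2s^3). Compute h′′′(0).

The coefficient of s^3 in the expansion is 2, so h′′′(0) = 3! * (2) = 12.

12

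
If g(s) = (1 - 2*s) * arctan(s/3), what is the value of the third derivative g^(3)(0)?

-2/27

Distribute the polynomial across the series and collect like powers.
From the series, [s^3] g = -1/81; multiply by 3! = 6 to get -2/27.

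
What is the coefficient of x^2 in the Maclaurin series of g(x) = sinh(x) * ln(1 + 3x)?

Write out both Maclaurin series and multiply, keeping only the needed powers.
g(0) = 0
g′(0) = 0
g′′(0) = 6
Dividing each by k! gives the coefficients c_0, ..., c_2.

3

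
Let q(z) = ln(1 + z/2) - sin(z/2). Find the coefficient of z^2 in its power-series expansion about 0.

Combine the two series term by term.
q(0) = 0
q′(0) = 0
q′′(0) = -1/4
So c_2 = q′′(0)/2! = -1/8.

-1/8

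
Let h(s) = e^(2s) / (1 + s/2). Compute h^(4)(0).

15/2

Take the Cauchy product of the two expansions.
The coefficient of s^4 in the expansion is 5/16, so h^(4)(0) = 4! * (5/16) = 15/2.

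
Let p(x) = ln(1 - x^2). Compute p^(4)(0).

The coefficient of x^4 in the expansion is -1/2, so p^(4)(0) = 4! * (-1/2) = -12.

-12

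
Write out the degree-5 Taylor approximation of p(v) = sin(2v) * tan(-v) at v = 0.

Write out both Maclaurin series and multiply, keeping only the needed powers.

2*v^4/3 - 2*v^2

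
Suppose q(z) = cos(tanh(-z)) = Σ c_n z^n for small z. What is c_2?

Let u equal the inner series; expand the outer function in u and truncate.
[z^0] = 1;  [z^1] = 0;  [z^2] = -1/2.

-1/2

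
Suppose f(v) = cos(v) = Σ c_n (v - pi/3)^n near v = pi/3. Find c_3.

sqrt(3)/12

c_3 = f′′′(pi/3)/3! = sqrt(3)/12.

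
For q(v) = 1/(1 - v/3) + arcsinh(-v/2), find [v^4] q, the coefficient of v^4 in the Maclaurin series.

Combine the two series term by term.
q(0) = 1
q′(0) = -1/6
q′′(0) = 2/9
q′′′(0) = 25/72
q^(4)(0) = 8/27
The Taylor polynomial is Σ q^(k)(0)/k! · v^k.

1/81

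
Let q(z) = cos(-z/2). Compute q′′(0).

-1/4

The coefficient of z^2 in the expansion is -1/8, so q′′(0) = 2! * (-1/8) = -1/4.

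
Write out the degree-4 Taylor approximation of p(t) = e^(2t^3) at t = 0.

[t^0] = 1;  [t^1] = 0;  [t^2] = 0;  [t^3] = 2;  [t^4] = 0.

2*t^3 + 1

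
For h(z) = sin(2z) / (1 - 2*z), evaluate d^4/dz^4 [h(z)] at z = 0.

Use 1/(1 - r) = Σ r^k on the denominator, then take the Cauchy product.
From the series, [z^4] h = 40/3; multiply by 4! = 24 to get 320.

320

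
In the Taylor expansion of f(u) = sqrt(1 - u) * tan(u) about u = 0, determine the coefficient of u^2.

Multiply the two series term by term and collect like powers.
f(0) = 0
f′(0) = 1
f′′(0) = -1
So c_2 = f′′(0)/2! = -1/2.

-1/2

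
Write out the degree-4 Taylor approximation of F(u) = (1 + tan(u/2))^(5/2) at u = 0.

Compose series: expand the inner function first, then feed it into the outer expansion.

155*u^4/2048 + 55*u^3/384 + 15*u^2/32 + 5*u/4 + 1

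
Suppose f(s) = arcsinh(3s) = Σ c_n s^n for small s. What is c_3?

-9/2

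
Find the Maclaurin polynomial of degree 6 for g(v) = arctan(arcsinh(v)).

53*v^5/120 - v^3/2 + v

Compose series: expand the inner function first, then feed it into the outer expansion.
[v^0] = 0;  [v^1] = 1;  [v^2] = 0;  [v^3] = -1/2;  [v^4] = 0;  [v^5] = 53/120;  [v^6] = 0.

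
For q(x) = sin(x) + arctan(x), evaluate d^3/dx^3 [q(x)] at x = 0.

-3

Combine the two series term by term.
The coefficient of x^3 in the expansion is -1/2, so q′′′(0) = 3! * (-1/2) = -3.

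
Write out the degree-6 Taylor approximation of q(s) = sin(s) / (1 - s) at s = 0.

Expand 1/(denominator) as a geometric series and multiply by the numerator's series.
q(0) = 0
q′(0) = 1
q′′(0) = 2
q′′′(0) = 5
q^(4)(0) = 20
q^(5)(0) = 101
q^(6)(0) = 606

101*s^6/120 + 101*s^5/120 + 5*s^4/6 + 5*s^3/6 + s^2 + s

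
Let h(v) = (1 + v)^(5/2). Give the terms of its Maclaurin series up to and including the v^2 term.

h(0) = 1
h′(0) = 5/2
h′′(0) = 15/4

15*v^2/8 + 5*v/2 + 1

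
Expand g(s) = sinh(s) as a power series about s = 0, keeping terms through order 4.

s^3/6 + s

[s^0] = 0;  [s^1] = 1;  [s^2] = 0;  [s^3] = 1/6;  [s^4] = 0.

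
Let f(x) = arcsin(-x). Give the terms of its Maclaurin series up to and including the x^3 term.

-x^3/6 - x

Use the known series and substitute for the argument.
[x^0] = 0;  [x^1] = -1;  [x^2] = 0;  [x^3] = -1/6.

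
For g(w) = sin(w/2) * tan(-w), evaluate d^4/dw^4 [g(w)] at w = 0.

Write out both Maclaurin series and multiply, keeping only the needed powers.
The coefficient of w^4 in the expansion is -7/48, so g^(4)(0) = 4! * (-7/48) = -7/2.

-7/2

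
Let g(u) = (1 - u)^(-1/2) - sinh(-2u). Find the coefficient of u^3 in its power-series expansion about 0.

79/48

Combine the two series term by term.
g(0) = 1
g′(0) = 5/2
g′′(0) = 3/4
g′′′(0) = 79/8
Dividing each by k! gives the coefficients c_0, ..., c_3.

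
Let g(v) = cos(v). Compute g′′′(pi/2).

1

The coefficient of (v - pi/2)^3 in the expansion is 1/6, so g′′′(pi/2) = 3! * (1/6) = 1.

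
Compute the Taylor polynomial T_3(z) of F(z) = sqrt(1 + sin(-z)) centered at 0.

z^3/48 - z^2/8 - z/2 + 1

Substitute the inner expansion into the outer series and collect powers.
F(0) = 1
F′(0) = -1/2
F′′(0) = -1/4
F′′′(0) = 1/8
Then c_k = F^(k)(0)/k! gives each Taylor coefficient.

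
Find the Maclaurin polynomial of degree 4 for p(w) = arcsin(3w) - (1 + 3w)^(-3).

Combine the two series term by term.
p(0) = -1
p′(0) = 12
p′′(0) = -108
p′′′(0) = 1647
p^(4)(0) = -29160

-1215*w^4 + 549*w^3/2 - 54*w^2 + 12*w - 1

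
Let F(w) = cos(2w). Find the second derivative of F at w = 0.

-4

From the series, [w^2] F = -2; multiply by 2! = 2 to get -4.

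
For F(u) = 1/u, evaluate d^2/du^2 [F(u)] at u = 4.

The coefficient of (u - 4)^2 in the expansion is 1/64, so F′′(4) = 2! * (1/64) = 1/32.

1/32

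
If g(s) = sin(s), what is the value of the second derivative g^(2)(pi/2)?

-1

Compute the successive derivatives at the expansion point and divide by k!.
The coefficient of (s - pi/2)^2 in the expansion is -1/2, so g′′(pi/2) = 2! * (-1/2) = -1.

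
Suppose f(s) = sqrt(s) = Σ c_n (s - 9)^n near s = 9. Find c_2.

-1/216

f(9) = 3
f′(9) = 1/6
f′′(9) = -1/108
Dividing each by k! gives the coefficients c_0, ..., c_2.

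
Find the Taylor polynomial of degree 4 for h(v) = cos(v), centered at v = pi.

h(pi) = -1
h′(pi) = 0
h′′(pi) = 1
h′′′(pi) = 0
h^(4)(pi) = -1

-(v - pi)^4/24 + (v - pi)^2/2 - 1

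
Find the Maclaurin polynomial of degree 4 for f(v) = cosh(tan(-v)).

3*v^4/8 + v^2/2 + 1

Let u equal the inner series; expand the outer function in u and truncate.
f(0) = 1
f′(0) = 0
f′′(0) = 1
f′′′(0) = 0
f^(4)(0) = 9
Dividing each by k! gives the coefficients c_0, ..., c_4.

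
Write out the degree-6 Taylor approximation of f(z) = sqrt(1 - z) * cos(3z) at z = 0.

-6549*z^6/5120 - 367*z^5/256 + 499*z^4/128 + 35*z^3/16 - 37*z^2/8 - z/2 + 1

Expand each factor separately, then convolve coefficients.
f(0) = 1
f′(0) = -1/2
f′′(0) = -37/4
f′′′(0) = 105/8
f^(4)(0) = 1497/16
f^(5)(0) = -5505/32
f^(6)(0) = -58941/64
Then c_k = f^(k)(0)/k! gives each Taylor coefficient.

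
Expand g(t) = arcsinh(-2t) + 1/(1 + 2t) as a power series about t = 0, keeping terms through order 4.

Expand each term separately and add.
g(0) = 1
g′(0) = -4
g′′(0) = 8
g′′′(0) = -40
g^(4)(0) = 384

16*t^4 - 20*t^3/3 + 4*t^2 - 4*t + 1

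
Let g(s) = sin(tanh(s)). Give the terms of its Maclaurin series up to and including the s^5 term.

37*s^5/120 - s^3/2 + s

Let u equal the inner series; expand the outer function in u and truncate.
[s^0] = 0;  [s^1] = 1;  [s^2] = 0;  [s^3] = -1/2;  [s^4] = 0;  [s^5] = 37/120.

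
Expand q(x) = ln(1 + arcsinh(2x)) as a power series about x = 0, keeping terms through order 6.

Substitute the inner expansion into the outer series and collect powers.
q(0) = 0
q′(0) = 2
q′′(0) = -4
q′′′(0) = 8
q^(4)(0) = -32
q^(5)(0) = 416
q^(6)(0) = -4096

-256*x^6/45 + 52*x^5/15 - 4*x^4/3 + 4*x^3/3 - 2*x^2 + 2*x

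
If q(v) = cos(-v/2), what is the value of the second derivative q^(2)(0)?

The coefficient of v^2 in the expansion is -1/8, so q′′(0) = 2! * (-1/8) = -1/4.

-1/4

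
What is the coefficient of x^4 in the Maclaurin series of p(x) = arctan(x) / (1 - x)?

Multiply the numerator's expansion by the denominator's geometric series.
[x^0] = 0;  [x^1] = 1;  [x^2] = 1;  [x^3] = 2/3;  [x^4] = 2/3.

2/3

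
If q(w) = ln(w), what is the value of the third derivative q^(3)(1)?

From the series, [(w - 1)^3] q = 1/3; multiply by 3! = 6 to get 2.

2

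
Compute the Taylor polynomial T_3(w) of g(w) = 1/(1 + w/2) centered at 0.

g(0) = 1
g′(0) = -1/2
g′′(0) = 1/2
g′′′(0) = -3/4
Then c_k = g^(k)(0)/k! gives each Taylor coefficient.

-w^3/8 + w^2/4 - w/2 + 1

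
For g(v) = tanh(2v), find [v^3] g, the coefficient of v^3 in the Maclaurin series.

c_3 = g′′′(0)/3! = -8/3.

-8/3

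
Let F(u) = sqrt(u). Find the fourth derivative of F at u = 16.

The coefficient of (u - 16)^4 in the expansion is -5/2097152, so F^(4)(16) = 4! * (-5/2097152) = -15/262144.

-15/262144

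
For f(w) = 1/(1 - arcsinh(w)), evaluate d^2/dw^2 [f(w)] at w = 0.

2

Plug the Maclaurin series of the inner function into that of the outer and collect terms.
From the series, [w^2] f = 1; multiply by 2! = 2 to get 2.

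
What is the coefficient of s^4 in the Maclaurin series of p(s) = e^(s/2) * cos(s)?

Expand each factor separately, then convolve coefficients.
p(0) = 1
p′(0) = 1/2
p′′(0) = -3/4
p′′′(0) = -11/8
p^(4)(0) = -7/16

-7/384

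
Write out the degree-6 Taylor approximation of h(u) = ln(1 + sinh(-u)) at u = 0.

Plug the Maclaurin series of the inner function into that of the outer and collect terms.
h(0) = 0
h′(0) = -1
h′′(0) = -1
h′′′(0) = -3
h^(4)(0) = -10
h^(5)(0) = -45
h^(6)(0) = -256
The Taylor polynomial is Σ h^(k)(0)/k! · u^k.

-16*u^6/45 - 3*u^5/8 - 5*u^4/12 - u^3/2 - u^2/2 - u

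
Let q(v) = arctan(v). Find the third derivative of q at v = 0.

-2

The coefficient of v^3 in the expansion is -1/3, so q′′′(0) = 3! * (-1/3) = -2.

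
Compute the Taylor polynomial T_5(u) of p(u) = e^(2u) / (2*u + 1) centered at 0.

-176*u^5/15 + 6*u^4 - 8*u^3/3 + 2*u^2 + 1

Use 1/(1 - r) = Σ r^k on the denominator, then take the Cauchy product.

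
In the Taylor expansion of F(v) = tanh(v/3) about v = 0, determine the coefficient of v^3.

-1/81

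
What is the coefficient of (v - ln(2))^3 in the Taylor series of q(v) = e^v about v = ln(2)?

[(v - ln(2))^0] = 2;  [(v - ln(2))^1] = 2;  [(v - ln(2))^2] = 1;  [(v - ln(2))^3] = 1/3.
So c_3 = q′′′(ln(2))/3! = 1/3.

1/3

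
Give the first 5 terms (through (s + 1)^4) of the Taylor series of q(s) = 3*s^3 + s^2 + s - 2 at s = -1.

q(-1) = -5
q′(-1) = 8
q′′(-1) = -16
q′′′(-1) = 18
q^(4)(-1) = 0

3*(s + 1)^3 - 8*(s + 1)^2 + 8*(s + 1) - 5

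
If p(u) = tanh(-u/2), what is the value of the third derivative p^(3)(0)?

1/4

Differentiate repeatedly and evaluate at the center.
From the series, [u^3] p = 1/24; multiply by 3! = 6 to get 1/4.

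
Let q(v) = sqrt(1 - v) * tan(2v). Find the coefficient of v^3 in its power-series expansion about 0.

29/12

Write out both Maclaurin series and multiply, keeping only the needed powers.
q(0) = 0
q′(0) = 2
q′′(0) = -2
q′′′(0) = 29/2
Then c_k = q^(k)(0)/k! gives each Taylor coefficient.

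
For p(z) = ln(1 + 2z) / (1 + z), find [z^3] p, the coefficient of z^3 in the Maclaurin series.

20/3

Write out both Maclaurin series and multiply, keeping only the needed powers.
p(0) = 0
p′(0) = 2
p′′(0) = -8
p′′′(0) = 40
Dividing each by k! gives the coefficients c_0, ..., c_3.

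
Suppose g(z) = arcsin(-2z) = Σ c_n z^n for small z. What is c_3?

-4/3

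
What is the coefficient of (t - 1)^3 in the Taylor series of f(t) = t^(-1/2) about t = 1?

Differentiate repeatedly and evaluate at the center.
[(t - 1)^0] = 1;  [(t - 1)^1] = -1/2;  [(t - 1)^2] = 3/8;  [(t - 1)^3] = -5/16.

-5/16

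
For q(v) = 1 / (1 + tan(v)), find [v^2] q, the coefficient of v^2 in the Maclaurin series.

1

Use the geometric series for the reciprocal, then substitute.
[v^0] = 1;  [v^1] = -1;  [v^2] = 1.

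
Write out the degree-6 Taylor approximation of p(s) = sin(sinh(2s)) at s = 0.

Substitute the inner expansion into the outer series and collect powers.
p(0) = 0
p′(0) = 2
p′′(0) = 0
p′′′(0) = 0
p^(4)(0) = 0
p^(5)(0) = -256
p^(6)(0) = 0
Dividing each by k! gives the coefficients c_0, ..., c_6.

-32*s^5/15 + 2*s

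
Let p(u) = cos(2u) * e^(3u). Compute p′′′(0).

-9

Multiply the two series term by term and collect like powers.
The coefficient of u^3 in the expansion is -3/2, so p′′′(0) = 3! * (-3/2) = -9.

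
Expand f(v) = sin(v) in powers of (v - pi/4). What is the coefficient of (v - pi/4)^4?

Apply the Taylor formula c_k = f^(k)(a)/k!.
So c_4 = f^(4)(pi/4)/4! = sqrt(2)/48.

sqrt(2)/48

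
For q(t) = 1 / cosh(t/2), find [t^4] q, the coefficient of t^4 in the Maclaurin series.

Divide the numerator series by the denominator series (power-series long division).
q(0) = 1
q′(0) = 0
q′′(0) = -1/4
q′′′(0) = 0
q^(4)(0) = 5/16
The Taylor polynomial is Σ q^(k)(0)/k! · t^k.

5/384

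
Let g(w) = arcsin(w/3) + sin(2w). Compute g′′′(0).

Expand each term separately and add.
The coefficient of w^3 in the expansion is -215/162, so g′′′(0) = 3! * (-215/162) = -215/27.

-215/27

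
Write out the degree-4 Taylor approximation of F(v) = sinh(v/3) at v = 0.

v^3/162 + v/3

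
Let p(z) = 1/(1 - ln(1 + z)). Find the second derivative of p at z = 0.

1

Plug the Maclaurin series of the inner function into that of the outer and collect terms.
The coefficient of z^2 in the expansion is 1/2, so p′′(0) = 2! * (1/2) = 1.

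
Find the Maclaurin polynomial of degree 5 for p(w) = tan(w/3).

[w^0] = 0;  [w^1] = 1/3;  [w^2] = 0;  [w^3] = 1/81;  [w^4] = 0;  [w^5] = 2/3645.

2*w^5/3645 + w^3/81 + w/3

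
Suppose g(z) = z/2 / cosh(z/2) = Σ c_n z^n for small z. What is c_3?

Divide the numerator series by the denominator series (power-series long division).
[z^0] = 0;  [z^1] = 1/2;  [z^2] = 0;  [z^3] = -1/16.

-1/16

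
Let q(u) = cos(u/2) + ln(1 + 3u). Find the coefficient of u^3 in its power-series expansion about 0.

Add the two expansions coefficient-wise.
[u^0] = 1;  [u^1] = 3;  [u^2] = -37/8;  [u^3] = 9.
So c_3 = q′′′(0)/3! = 9.

9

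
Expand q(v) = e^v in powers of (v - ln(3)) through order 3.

Differentiate repeatedly and evaluate at the center.
q(ln(3)) = 3
q′(ln(3)) = 3
q′′(ln(3)) = 3
q′′′(ln(3)) = 3

(v - ln(3))^3/2 + 3*(v - ln(3))^2/2 + 3*(v - ln(3)) + 3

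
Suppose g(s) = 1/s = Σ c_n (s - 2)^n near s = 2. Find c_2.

1/8

Use the known series and substitute for the argument.
g(2) = 1/2
g′(2) = -1/4
g′′(2) = 1/4
Dividing each by k! gives the coefficients c_0, ..., c_2.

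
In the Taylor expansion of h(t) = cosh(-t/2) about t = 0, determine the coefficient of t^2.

1/8

Compute the successive derivatives at the expansion point and divide by k!.
h(0) = 1
h′(0) = 0
h′′(0) = 1/4
So c_2 = h′′(0)/2! = 1/8.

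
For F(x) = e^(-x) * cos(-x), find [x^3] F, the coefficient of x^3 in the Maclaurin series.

Expand each factor separately, then convolve coefficients.
So c_3 = F′′′(0)/3! = 1/3.

1/3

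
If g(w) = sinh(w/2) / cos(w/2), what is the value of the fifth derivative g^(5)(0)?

9/8

Invert the denominator's series and multiply.
From the series, [w^5] g = 3/320; multiply by 5! = 120 to get 9/8.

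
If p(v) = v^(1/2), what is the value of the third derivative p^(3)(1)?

The coefficient of (v - 1)^3 in the expansion is 1/16, so p′′′(1) = 3! * (1/16) = 3/8.

3/8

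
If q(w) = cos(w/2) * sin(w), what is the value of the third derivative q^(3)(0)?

Multiply the two series term by term and collect like powers.
The coefficient of w^3 in the expansion is -7/24, so q′′′(0) = 3! * (-7/24) = -7/4.

-7/4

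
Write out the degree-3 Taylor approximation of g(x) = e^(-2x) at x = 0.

[x^0] = 1;  [x^1] = -2;  [x^2] = 2;  [x^3] = -4/3.

-4*x^3/3 + 2*x^2 - 2*x + 1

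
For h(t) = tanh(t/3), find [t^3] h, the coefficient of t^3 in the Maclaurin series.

-1/81

Use the known series and substitute for the argument.
[t^0] = 0;  [t^1] = 1/3;  [t^2] = 0;  [t^3] = -1/81.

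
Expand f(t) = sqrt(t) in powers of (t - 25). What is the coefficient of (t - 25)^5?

f(25) = 5
f′(25) = 1/10
f′′(25) = -1/500
f′′′(25) = 3/25000
f^(4)(25) = -3/250000
f^(5)(25) = 21/12500000
Then c_k = f^(k)(25)/k! gives each Taylor coefficient.

7/500000000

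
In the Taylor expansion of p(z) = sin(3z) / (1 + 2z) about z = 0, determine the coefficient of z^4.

Write out both Maclaurin series and multiply, keeping only the needed powers.
p(0) = 0
p′(0) = 3
p′′(0) = -12
p′′′(0) = 45
p^(4)(0) = -360
So c_4 = p^(4)(0)/4! = -15.

-15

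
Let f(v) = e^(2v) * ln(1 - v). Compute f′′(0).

-5

Multiply the two series term by term and collect like powers.
From the series, [v^2] f = -5/2; multiply by 2! = 2 to get -5.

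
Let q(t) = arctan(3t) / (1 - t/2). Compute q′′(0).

Write out both Maclaurin series and multiply, keeping only the needed powers.
The coefficient of t^2 in the expansion is 3/2, so q′′(0) = 2! * (3/2) = 3.

3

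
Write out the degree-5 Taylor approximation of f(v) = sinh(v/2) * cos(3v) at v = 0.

Multiply the two series term by term and collect like powers.
[v^0] = 0;  [v^1] = 1/2;  [v^2] = 0;  [v^3] = -107/48;  [v^4] = 0;  [v^5] = 6121/3840.

6121*v^5/3840 - 107*v^3/48 + v/2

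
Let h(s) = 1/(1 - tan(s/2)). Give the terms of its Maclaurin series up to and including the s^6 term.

61*s^6/1440 + s^5/15 + 5*s^4/48 + s^3/6 + s^2/4 + s/2 + 1

Substitute the inner expansion into the outer series and collect powers.
h(0) = 1
h′(0) = 1/2
h′′(0) = 1/2
h′′′(0) = 1
h^(4)(0) = 5/2
h^(5)(0) = 8
h^(6)(0) = 61/2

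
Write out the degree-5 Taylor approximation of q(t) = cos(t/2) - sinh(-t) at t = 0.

Combine the two series term by term.

t^5/120 + t^4/384 + t^3/6 - t^2/8 + t + 1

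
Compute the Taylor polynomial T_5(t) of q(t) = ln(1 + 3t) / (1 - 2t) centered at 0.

561*t^5/10 + 15*t^4/4 + 12*t^3 + 3*t^2/2 + 3*t

Expand each factor separately, then convolve coefficients.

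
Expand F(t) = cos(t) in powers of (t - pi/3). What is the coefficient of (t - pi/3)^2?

Apply the Taylor formula c_k = f^(k)(a)/k!.

-1/4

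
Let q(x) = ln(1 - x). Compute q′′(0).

The coefficient of x^2 in the expansion is -1/2, so q′′(0) = 2! * (-1/2) = -1.

-1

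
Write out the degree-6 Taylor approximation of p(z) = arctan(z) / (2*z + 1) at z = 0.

Expand 1/(denominator) as a geometric series and multiply by the numerator's series.
p(0) = 0
p′(0) = 1
p′′(0) = -4
p′′′(0) = 22
p^(4)(0) = -176
p^(5)(0) = 1784
p^(6)(0) = -21408

-446*z^6/15 + 223*z^5/15 - 22*z^4/3 + 11*z^3/3 - 2*z^2 + z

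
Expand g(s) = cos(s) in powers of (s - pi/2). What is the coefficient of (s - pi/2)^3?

Apply the Taylor formula c_k = f^(k)(a)/k!.
g(pi/2) = 0
g′(pi/2) = -1
g′′(pi/2) = 0
g′′′(pi/2) = 1
Dividing each by k! gives the coefficients c_0, ..., c_3.

1/6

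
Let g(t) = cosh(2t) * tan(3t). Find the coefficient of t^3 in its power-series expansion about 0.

Write out both Maclaurin series and multiply, keeping only the needed powers.
[t^0] = 0;  [t^1] = 3;  [t^2] = 0;  [t^3] = 15.
So c_3 = g′′′(0)/3! = 15.

15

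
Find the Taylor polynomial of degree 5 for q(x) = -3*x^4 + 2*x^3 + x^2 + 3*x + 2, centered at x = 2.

-3*(x - 2)^4 - 22*(x - 2)^3 - 59*(x - 2)^2 - 65*(x - 2) - 20

Use the known series and substitute for the argument.
q(2) = -20
q′(2) = -65
q′′(2) = -118
q′′′(2) = -132
q^(4)(2) = -72
q^(5)(2) = 0
The Taylor polynomial is Σ q^(k)(2)/k! · (x - 2)^k.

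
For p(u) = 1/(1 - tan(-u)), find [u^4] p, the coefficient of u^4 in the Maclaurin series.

5/3

Let u equal the inner series; expand the outer function in u and truncate.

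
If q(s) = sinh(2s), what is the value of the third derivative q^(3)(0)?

The coefficient of s^3 in the expansion is 4/3, so q′′′(0) = 3! * (4/3) = 8.

8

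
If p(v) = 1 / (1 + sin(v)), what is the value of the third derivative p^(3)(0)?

Write 1/(1+u) = 1 - u + u^2 - u^3 + ... and substitute the series for u.
The coefficient of v^3 in the expansion is -5/6, so p′′′(0) = 3! * (-5/6) = -5.

-5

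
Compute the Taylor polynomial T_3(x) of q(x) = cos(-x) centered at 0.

1 - x^2/2

q(0) = 1
q′(0) = 0
q′′(0) = -1
q′′′(0) = 0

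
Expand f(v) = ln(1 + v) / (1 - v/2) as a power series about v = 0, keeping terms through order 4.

-v^4/12 + v^3/3 + v

Write out both Maclaurin series and multiply, keeping only the needed powers.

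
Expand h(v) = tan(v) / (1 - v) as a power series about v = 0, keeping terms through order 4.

4*v^4/3 + 4*v^3/3 + v^2 + v

Multiply the two series term by term and collect like powers.
h(0) = 0
h′(0) = 1
h′′(0) = 2
h′′′(0) = 8
h^(4)(0) = 32
The Taylor polynomial is Σ h^(k)(0)/k! · v^k.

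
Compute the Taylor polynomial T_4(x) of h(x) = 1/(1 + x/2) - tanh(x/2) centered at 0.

x^4/16 - x^3/12 + x^2/4 - x + 1

Add the two expansions coefficient-wise.
h(0) = 1
h′(0) = -1
h′′(0) = 1/2
h′′′(0) = -1/2
h^(4)(0) = 3/2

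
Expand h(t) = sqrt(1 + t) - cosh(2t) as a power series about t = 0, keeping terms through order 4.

Expand each term separately and add.

-271*t^4/384 + t^3/16 - 17*t^2/8 + t/2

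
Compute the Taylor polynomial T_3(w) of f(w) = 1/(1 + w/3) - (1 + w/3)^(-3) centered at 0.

w^3/3 - 5*w^2/9 + 2*w/3

Combine the two series term by term.
f(0) = 0
f′(0) = 2/3
f′′(0) = -10/9
f′′′(0) = 2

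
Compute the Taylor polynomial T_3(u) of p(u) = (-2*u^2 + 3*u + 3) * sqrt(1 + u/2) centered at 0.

Shift and add copies of the series according to the polynomial's terms.
p(0) = 3
p′(0) = 15/4
p′′(0) = -43/16
p′′′(0) = -219/64
Then c_k = p^(k)(0)/k! gives each Taylor coefficient.

-73*u^3/128 - 43*u^2/32 + 15*u/4 + 3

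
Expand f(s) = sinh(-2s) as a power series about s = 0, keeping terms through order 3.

-4*s^3/3 - 2*s

f(0) = 0
f′(0) = -2
f′′(0) = 0
f′′′(0) = -8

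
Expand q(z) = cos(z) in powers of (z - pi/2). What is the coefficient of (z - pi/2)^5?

Use the known series and substitute for the argument.
q(pi/2) = 0
q′(pi/2) = -1
q′′(pi/2) = 0
q′′′(pi/2) = 1
q^(4)(pi/2) = 0
q^(5)(pi/2) = -1
So c_5 = q^(5)(pi/2)/5! = -1/120.

-1/120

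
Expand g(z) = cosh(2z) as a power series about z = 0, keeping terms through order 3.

2*z^2 + 1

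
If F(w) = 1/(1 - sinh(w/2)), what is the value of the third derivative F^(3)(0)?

Plug the Maclaurin series of the inner function into that of the outer and collect terms.
The coefficient of w^3 in the expansion is 7/48, so F′′′(0) = 3! * (7/48) = 7/8.

7/8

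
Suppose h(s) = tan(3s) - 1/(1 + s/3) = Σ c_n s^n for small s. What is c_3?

Combine the two series term by term.
[s^0] = -1;  [s^1] = 10/3;  [s^2] = -1/9;  [s^3] = 244/27.
So c_3 = h′′′(0)/3! = 244/27.

244/27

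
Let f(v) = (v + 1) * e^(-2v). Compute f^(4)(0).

-16

Multiply each power in the prefactor through the base expansion.
From the series, [v^4] f = -2/3; multiply by 4! = 24 to get -16.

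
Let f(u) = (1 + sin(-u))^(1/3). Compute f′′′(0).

Compose series: expand the inner function first, then feed it into the outer expansion.
The coefficient of u^3 in the expansion is -1/162, so f′′′(0) = 3! * (-1/162) = -1/27.

-1/27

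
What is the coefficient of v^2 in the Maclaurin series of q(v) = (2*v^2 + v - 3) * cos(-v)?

7/2

Distribute the polynomial across the series and collect like powers.
q(0) = -3
q′(0) = 1
q′′(0) = 7
So c_2 = q′′(0)/2! = 7/2.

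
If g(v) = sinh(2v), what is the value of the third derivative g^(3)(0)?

8

Apply the Taylor formula c_k = f^(k)(a)/k!.
The coefficient of v^3 in the expansion is 4/3, so g′′′(0) = 3! * (4/3) = 8.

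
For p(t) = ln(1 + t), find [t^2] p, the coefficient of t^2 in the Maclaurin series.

[t^0] = 0;  [t^1] = 1;  [t^2] = -1/2.

-1/2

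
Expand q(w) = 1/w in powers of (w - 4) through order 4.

(w - 4)^4/1024 - (w - 4)^3/256 + (w - 4)^2/64 - (w - 4)/16 + 1/4

q(4) = 1/4
q′(4) = -1/16
q′′(4) = 1/32
q′′′(4) = -3/128
q^(4)(4) = 3/128
The Taylor polynomial is Σ q^(k)(4)/k! · (w - 4)^k.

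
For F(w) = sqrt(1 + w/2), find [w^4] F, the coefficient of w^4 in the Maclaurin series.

-5/2048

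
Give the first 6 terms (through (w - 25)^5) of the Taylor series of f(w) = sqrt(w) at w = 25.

7*(w - 25)^5/500000000 - (w - 25)^4/2000000 + (w - 25)^3/50000 - (w - 25)^2/1000 + (w - 25)/10 + 5

f(25) = 5
f′(25) = 1/10
f′′(25) = -1/500
f′′′(25) = 3/25000
f^(4)(25) = -3/250000
f^(5)(25) = 21/12500000
Then c_k = f^(k)(25)/k! gives each Taylor coefficient.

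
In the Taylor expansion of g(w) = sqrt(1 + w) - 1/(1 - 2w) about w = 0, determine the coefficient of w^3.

Combine the two series term by term.
[w^0] = 0;  [w^1] = -3/2;  [w^2] = -33/8;  [w^3] = -127/16.

-127/16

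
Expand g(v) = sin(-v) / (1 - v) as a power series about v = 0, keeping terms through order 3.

Expand each factor separately, then convolve coefficients.
g(0) = 0
g′(0) = -1
g′′(0) = -2
g′′′(0) = -5
The Taylor polynomial is Σ g^(k)(0)/k! · v^k.

-5*v^3/6 - v^2 - v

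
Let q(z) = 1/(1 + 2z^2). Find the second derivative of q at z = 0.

-4

Apply the Taylor formula c_k = f^(k)(a)/k!.
From the series, [z^2] q = -2; multiply by 2! = 2 to get -4.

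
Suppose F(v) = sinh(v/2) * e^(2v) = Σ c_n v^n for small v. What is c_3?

Expand each factor separately, then convolve coefficients.
F(0) = 0
F′(0) = 1/2
F′′(0) = 2
F′′′(0) = 49/8
Then c_k = F^(k)(0)/k! gives each Taylor coefficient.

49/48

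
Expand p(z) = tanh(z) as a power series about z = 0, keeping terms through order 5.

2*z^5/15 - z^3/3 + z

[z^0] = 0;  [z^1] = 1;  [z^2] = 0;  [z^3] = -1/3;  [z^4] = 0;  [z^5] = 2/15.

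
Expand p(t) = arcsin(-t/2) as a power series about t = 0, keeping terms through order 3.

p(0) = 0
p′(0) = -1/2
p′′(0) = 0
p′′′(0) = -1/8

-t^3/48 - t/2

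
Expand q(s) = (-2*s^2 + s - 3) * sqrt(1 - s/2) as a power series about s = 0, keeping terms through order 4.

127*s^4/2048 + 63*s^3/128 - 69*s^2/32 + 7*s/4 - 3

Distribute the polynomial across the series and collect like powers.
q(0) = -3
q′(0) = 7/4
q′′(0) = -69/16
q′′′(0) = 189/64
q^(4)(0) = 381/256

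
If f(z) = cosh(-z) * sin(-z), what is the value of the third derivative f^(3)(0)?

Write out both Maclaurin series and multiply, keeping only the needed powers.
From the series, [z^3] f = -1/3; multiply by 3! = 6 to get -2.

-2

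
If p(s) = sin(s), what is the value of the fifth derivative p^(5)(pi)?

-1

The coefficient of (s - pi)^5 in the expansion is -1/120, so p^(5)(pi) = 5! * (-1/120) = -1.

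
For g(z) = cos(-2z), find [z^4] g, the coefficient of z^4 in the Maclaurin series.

2/3

Compute the successive derivatives at the expansion point and divide by k!.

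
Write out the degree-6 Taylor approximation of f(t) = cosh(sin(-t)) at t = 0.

Plug the Maclaurin series of the inner function into that of the outer and collect terms.
f(0) = 1
f′(0) = 0
f′′(0) = 1
f′′′(0) = 0
f^(4)(0) = -3
f^(5)(0) = 0
f^(6)(0) = -3
The Taylor polynomial is Σ f^(k)(0)/k! · t^k.

-t^6/240 - t^4/8 + t^2/2 + 1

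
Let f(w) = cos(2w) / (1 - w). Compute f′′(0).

-2

Multiply the two series term by term and collect like powers.
The coefficient of w^2 in the expansion is -1, so f′′(0) = 2! * (-1) = -2.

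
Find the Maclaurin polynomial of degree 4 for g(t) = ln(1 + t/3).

-t^4/324 + t^3/81 - t^2/18 + t/3

Apply the Taylor formula c_k = f^(k)(a)/k!.
g(0) = 0
g′(0) = 1/3
g′′(0) = -1/9
g′′′(0) = 2/27
g^(4)(0) = -2/27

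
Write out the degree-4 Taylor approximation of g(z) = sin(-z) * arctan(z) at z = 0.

z^4/2 - z^2

Expand each factor separately, then convolve coefficients.
g(0) = 0
g′(0) = 0
g′′(0) = -2
g′′′(0) = 0
g^(4)(0) = 12
Then c_k = g^(k)(0)/k! gives each Taylor coefficient.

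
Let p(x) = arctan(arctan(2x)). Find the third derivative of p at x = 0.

-32

Substitute the inner expansion into the outer series and collect powers.
From the series, [x^3] p = -16/3; multiply by 3! = 6 to get -32.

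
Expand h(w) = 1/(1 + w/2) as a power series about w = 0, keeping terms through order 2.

w^2/4 - w/2 + 1

h(0) = 1
h′(0) = -1/2
h′′(0) = 1/2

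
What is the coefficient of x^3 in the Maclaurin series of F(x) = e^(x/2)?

F(0) = 1
F′(0) = 1/2
F′′(0) = 1/4
F′′′(0) = 1/8
Dividing each by k! gives the coefficients c_0, ..., c_3.

1/48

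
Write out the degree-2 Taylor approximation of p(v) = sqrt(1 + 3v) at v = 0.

Compute the successive derivatives at the expansion point and divide by k!.
[v^0] = 1;  [v^1] = 3/2;  [v^2] = -9/8.

-9*v^2/8 + 3*v/2 + 1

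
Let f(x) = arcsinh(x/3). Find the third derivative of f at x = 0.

-1/27

The coefficient of x^3 in the expansion is -1/162, so f′′′(0) = 3! * (-1/162) = -1/27.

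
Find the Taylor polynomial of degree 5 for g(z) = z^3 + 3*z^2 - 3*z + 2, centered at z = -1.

[(z + 1)^0] = 7;  [(z + 1)^1] = -6;  [(z + 1)^2] = 0;  [(z + 1)^3] = 1;  [(z + 1)^4] = 0;  [(z + 1)^5] = 0.

(z + 1)^3 - 6*(z + 1) + 7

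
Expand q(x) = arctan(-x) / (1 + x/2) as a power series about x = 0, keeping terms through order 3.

Write out both Maclaurin series and multiply, keeping only the needed powers.
q(0) = 0
q′(0) = -1
q′′(0) = 1
q′′′(0) = 1/2
Dividing each by k! gives the coefficients c_0, ..., c_3.

x^3/12 + x^2/2 - x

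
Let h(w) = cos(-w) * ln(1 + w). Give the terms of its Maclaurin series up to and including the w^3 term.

Expand each factor separately, then convolve coefficients.

-w^3/6 - w^2/2 + w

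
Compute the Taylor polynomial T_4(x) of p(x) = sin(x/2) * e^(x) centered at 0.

x^4/16 + 11*x^3/48 + x^2/2 + x/2

Write out both Maclaurin series and multiply, keeping only the needed powers.
p(0) = 0
p′(0) = 1/2
p′′(0) = 1
p′′′(0) = 11/8
p^(4)(0) = 3/2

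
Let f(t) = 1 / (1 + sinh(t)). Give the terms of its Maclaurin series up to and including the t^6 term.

77*t^6/45 - 181*t^5/120 + 4*t^4/3 - 7*t^3/6 + t^2 - t + 1

Expand as Σ (-1)^k u^k with u equal to the inner function's series.
[t^0] = 1;  [t^1] = -1;  [t^2] = 1;  [t^3] = -7/6;  [t^4] = 4/3;  [t^5] = -181/120;  [t^6] = 77/45.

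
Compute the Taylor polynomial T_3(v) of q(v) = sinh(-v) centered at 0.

-v^3/6 - v

[v^0] = 0;  [v^1] = -1;  [v^2] = 0;  [v^3] = -1/6.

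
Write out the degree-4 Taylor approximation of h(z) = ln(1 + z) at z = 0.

h(0) = 0
h′(0) = 1
h′′(0) = -1
h′′′(0) = 2
h^(4)(0) = -6

-z^4/4 + z^3/3 - z^2/2 + z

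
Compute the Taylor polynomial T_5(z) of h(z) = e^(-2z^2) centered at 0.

2*z^4 - 2*z^2 + 1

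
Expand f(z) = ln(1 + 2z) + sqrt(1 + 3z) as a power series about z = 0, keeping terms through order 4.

Expand each term separately and add.
f(0) = 1
f′(0) = 7/2
f′′(0) = -25/4
f′′′(0) = 209/8
f^(4)(0) = -2751/16

-917*z^4/128 + 209*z^3/48 - 25*z^2/8 + 7*z/2 + 1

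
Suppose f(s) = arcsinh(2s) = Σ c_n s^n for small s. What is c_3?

-4/3

Differentiate repeatedly and evaluate at the center.
f(0) = 0
f′(0) = 2
f′′(0) = 0
f′′′(0) = -8
Dividing each by k! gives the coefficients c_0, ..., c_3.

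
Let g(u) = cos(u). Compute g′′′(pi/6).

From the series, [(u - pi/6)^3] g = 1/12; multiply by 3! = 6 to get 1/2.

1/2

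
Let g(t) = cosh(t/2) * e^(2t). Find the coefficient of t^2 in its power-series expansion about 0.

17/8

Write out both Maclaurin series and multiply, keeping only the needed powers.
g(0) = 1
g′(0) = 2
g′′(0) = 17/4
The Taylor polynomial is Σ g^(k)(0)/k! · t^k.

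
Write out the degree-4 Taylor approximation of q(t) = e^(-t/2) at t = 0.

Apply the Taylor formula c_k = f^(k)(a)/k!.
[t^0] = 1;  [t^1] = -1/2;  [t^2] = 1/8;  [t^3] = -1/48;  [t^4] = 1/384.

t^4/384 - t^3/48 + t^2/8 - t/2 + 1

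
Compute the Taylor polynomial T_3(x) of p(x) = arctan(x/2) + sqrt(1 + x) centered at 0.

Combine the two series term by term.
p(0) = 1
p′(0) = 1
p′′(0) = -1/4
p′′′(0) = 1/8
Then c_k = p^(k)(0)/k! gives each Taylor coefficient.

x^3/48 - x^2/8 + x + 1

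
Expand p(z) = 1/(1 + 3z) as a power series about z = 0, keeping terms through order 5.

Apply the Taylor formula c_k = f^(k)(a)/k!.

-243*z^5 + 81*z^4 - 27*z^3 + 9*z^2 - 3*z + 1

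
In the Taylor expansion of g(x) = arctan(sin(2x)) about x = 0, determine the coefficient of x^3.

-4

Compose series: expand the inner function first, then feed it into the outer expansion.
g(0) = 0
g′(0) = 2
g′′(0) = 0
g′′′(0) = -24
So c_3 = g′′′(0)/3! = -4.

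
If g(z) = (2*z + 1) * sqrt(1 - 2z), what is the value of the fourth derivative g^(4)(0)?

-39

Multiply each power in the prefactor through the base expansion.
The coefficient of z^4 in the expansion is -13/8, so g^(4)(0) = 4! * (-13/8) = -39.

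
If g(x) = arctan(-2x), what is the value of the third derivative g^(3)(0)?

16

From the series, [x^3] g = 8/3; multiply by 3! = 6 to get 16.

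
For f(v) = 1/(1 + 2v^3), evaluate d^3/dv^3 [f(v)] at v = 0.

Apply the Taylor formula c_k = f^(k)(a)/k!.
The coefficient of v^3 in the expansion is -2, so f′′′(0) = 3! * (-2) = -12.

-12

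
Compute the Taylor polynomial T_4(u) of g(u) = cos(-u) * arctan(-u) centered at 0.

5*u^3/6 - u

Take the Cauchy product of the two expansions.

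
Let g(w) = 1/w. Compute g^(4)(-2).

The coefficient of (w + 2)^4 in the expansion is -1/32, so g^(4)(-2) = 4! * (-1/32) = -3/4.

-3/4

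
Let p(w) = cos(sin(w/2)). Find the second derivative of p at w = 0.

Substitute the inner expansion into the outer series and collect powers.
From the series, [w^2] p = -1/8; multiply by 2! = 2 to get -1/4.

-1/4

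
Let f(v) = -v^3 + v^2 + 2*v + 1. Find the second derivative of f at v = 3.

-16

The coefficient of (v - 3)^2 in the expansion is -8, so f′′(3) = 2! * (-8) = -16.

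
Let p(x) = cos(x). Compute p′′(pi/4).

Compute the successive derivatives at the expansion point and divide by k!.
The coefficient of (x - pi/4)^2 in the expansion is -sqrt(2)/4, so p′′(pi/4) = 2! * (-sqrt(2)/4) = -sqrt(2)/2.

-sqrt(2)/2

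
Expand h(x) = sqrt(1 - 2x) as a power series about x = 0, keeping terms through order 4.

h(0) = 1
h′(0) = -1
h′′(0) = -1
h′′′(0) = -3
h^(4)(0) = -15

-5*x^4/8 - x^3/2 - x^2/2 - x + 1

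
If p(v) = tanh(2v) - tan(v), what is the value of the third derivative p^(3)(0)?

-18

Combine the two series term by term.
From the series, [v^3] p = -3; multiply by 3! = 6 to get -18.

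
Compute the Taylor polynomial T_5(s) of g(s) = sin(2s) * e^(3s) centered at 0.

61*s^5/60 + 5*s^4 + 23*s^3/3 + 6*s^2 + 2*s

Write out both Maclaurin series and multiply, keeping only the needed powers.
g(0) = 0
g′(0) = 2
g′′(0) = 12
g′′′(0) = 46
g^(4)(0) = 120
g^(5)(0) = 122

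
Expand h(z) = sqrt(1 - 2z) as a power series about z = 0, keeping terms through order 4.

-5*z^4/8 - z^3/2 - z^2/2 - z + 1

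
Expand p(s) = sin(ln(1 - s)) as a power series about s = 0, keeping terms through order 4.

-s^3/6 - s^2/2 - s

Substitute the inner expansion into the outer series and collect powers.
p(0) = 0
p′(0) = -1
p′′(0) = -1
p′′′(0) = -1
p^(4)(0) = 0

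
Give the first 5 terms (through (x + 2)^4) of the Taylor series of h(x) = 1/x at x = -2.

Compute the successive derivatives at the expansion point and divide by k!.
h(-2) = -1/2
h′(-2) = -1/4
h′′(-2) = -1/4
h′′′(-2) = -3/8
h^(4)(-2) = -3/4
Dividing each by k! gives the coefficients c_0, ..., c_4.

-(x + 2)^4/32 - (x + 2)^3/16 - (x + 2)^2/8 - (x + 2)/4 - 1/2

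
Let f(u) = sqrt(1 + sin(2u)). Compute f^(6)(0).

Compose series: expand the inner function first, then feed it into the outer expansion.
The coefficient of u^6 in the expansion is -1/720, so f^(6)(0) = 6! * (-1/720) = -1.

-1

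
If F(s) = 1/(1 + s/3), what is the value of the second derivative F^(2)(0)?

2/9

From the series, [s^2] F = 1/9; multiply by 2! = 2 to get 2/9.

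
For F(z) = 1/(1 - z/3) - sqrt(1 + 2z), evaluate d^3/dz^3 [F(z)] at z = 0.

Combine the two series term by term.
The coefficient of z^3 in the expansion is -25/54, so F′′′(0) = 3! * (-25/54) = -25/9.

-25/9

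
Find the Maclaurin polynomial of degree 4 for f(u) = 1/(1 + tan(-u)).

5*u^4/3 + 4*u^3/3 + u^2 + u + 1

Let u equal the inner series; expand the outer function in u and truncate.
f(0) = 1
f′(0) = 1
f′′(0) = 2
f′′′(0) = 8
f^(4)(0) = 40
The Taylor polynomial is Σ f^(k)(0)/k! · u^k.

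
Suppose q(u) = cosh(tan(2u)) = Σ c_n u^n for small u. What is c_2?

2

Plug the Maclaurin series of the inner function into that of the outer and collect terms.
[u^0] = 1;  [u^1] = 0;  [u^2] = 2.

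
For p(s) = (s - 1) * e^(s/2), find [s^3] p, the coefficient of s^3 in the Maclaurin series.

Shift and add copies of the series according to the polynomial's terms.
[s^0] = -1;  [s^1] = 1/2;  [s^2] = 3/8;  [s^3] = 5/48.

5/48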